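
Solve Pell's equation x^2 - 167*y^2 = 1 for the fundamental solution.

First expand sqrt(167) as a continued fraction. With x_i = (sqrt(167) + m_i)/d_i and (m_0, d_0) = (0, 1): a_0 = floor(sqrt(167)) = 12, since 12^2 = 144 <= 167 < 169 = 13^2.
Iterate m_{i+1} = d_i*a_i - m_i, d_{i+1} = (167 - m_{i+1}^2)/d_i, a_{i+1} = floor((a_0 + m_{i+1})/d_{i+1}):
  m_1 = 1*12 - 0 = 12, d_1 = (167 - 12^2)/1 = 23/1 = 23, a_1 = floor((12 + 12)/23) = 1.
  m_2 = 23*1 - 12 = 11, d_2 = (167 - 11^2)/23 = 46/23 = 2, a_2 = floor((12 + 11)/2) = 11.
  m_3 = 2*11 - 11 = 11, d_3 = (167 - 11^2)/2 = 46/2 = 23, a_3 = floor((12 + 11)/23) = 1.
  m_4 = 23*1 - 11 = 12, d_4 = (167 - 12^2)/23 = 23/23 = 1, a_4 = floor((12 + 12)/1) = 24.
  m_5 = 1*24 - 12 = 12, d_5 = (167 - 12^2)/1 = 23/1 = 23: (m_5, d_5) = (m_1, d_1) = (12, 23), so from here the quotients repeat a_1, ..., a_4; the period length is 4.
So sqrt(167) = [12; (1, 11, 1, 24)] with period length k = 4.
k is even, so the fundamental solution of x^2 - 167y^2 = 1 is (p_{k-1}, q_{k-1}) = (p_3, q_3); compute convergents through index 3.
Convergents (p_i = a_i*p_{i-1} + p_{i-2}, q_i = a_i*q_{i-1} + q_{i-2} with p_{-2}=0, p_{-1}=1, q_{-2}=1, q_{-1}=0):
  i=0: a_0=12, p_0 = 12*1 + 0 = 12, q_0 = 12*0 + 1 = 1.
  i=1: a_1=1, p_1 = 1*12 + 1 = 13, q_1 = 1*1 + 0 = 1.
  i=2: a_2=11, p_2 = 11*13 + 12 = 155, q_2 = 11*1 + 1 = 12.
  i=3: a_3=1, p_3 = 1*155 + 13 = 168, q_3 = 1*12 + 1 = 13.
Check: 168^2 - 167*13^2 = 28224 - 28223 = 1, so (x, y) = (168, 13) solves the equation, and by the theorem it is the least positive solution.

(x, y) = (168, 13)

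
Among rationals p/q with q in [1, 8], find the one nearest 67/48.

7/5

Expand x = 67/48 as a continued fraction with the Euclidean algorithm:
  67 = 1*48 + 19, so a_0 = 1.
  48 = 2*19 + 10, so a_1 = 2.
  19 = 1*10 + 9, so a_2 = 1.
  10 = 1*9 + 1, so a_3 = 1.
  9 = 9*1 + 0, so a_4 = 9.
so x = [1; 2, 1, 1, 9].
Convergents (p_i = a_i*p_{i-1} + p_{i-2}, q_i = a_i*q_{i-1} + q_{i-2} with p_{-2}=0, p_{-1}=1, q_{-2}=1, q_{-1}=0), until the denominator exceeds 8:
  i=0: a_0=1, p_0 = 1*1 + 0 = 1, q_0 = 1*0 + 1 = 1.
  i=1: a_1=2, p_1 = 2*1 + 1 = 3, q_1 = 2*1 + 0 = 2.
  i=2: a_2=1, p_2 = 1*3 + 1 = 4, q_2 = 1*2 + 1 = 3.
  i=3: a_3=1, p_3 = 1*4 + 3 = 7, q_3 = 1*3 + 2 = 5.
  i=4: a_4=9, p_4 = 9*7 + 4 = 67, q_4 = 9*5 + 3 = 48.
q_4 = 48 > 8, so the last convergent with denominator <= 8 is p_3/q_3 = 7/5.
The closest fraction with denominator <= 8 is either p_3/q_3 or the intermediate fraction (k*p_3 + p_2)/(k*q_3 + q_2) with the largest k >= 1 whose denominator stays <= 8; these approach x as k grows, and every other convergent or intermediate fraction in range is farther away.
Largest k: floor((8 - q_2)/q_3) = floor((8 - 3)/5) = 1.
That gives (1*7 + 4)/(1*5 + 3) = 11/8.
Compare the errors: |x - 7/5| = |67*5 - 7*48|/(48*5) = 1/240, and |x - 11/8| = |67*8 - 11*48|/(48*8) = 8/384.
Cross-multiplying, 1*384 = 384 < 1920 = 8*240, so 1/240 is smaller: the convergent 7/5 is closer to x than 11/8.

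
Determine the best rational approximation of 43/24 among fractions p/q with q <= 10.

Expand x = 43/24 as a continued fraction with the Euclidean algorithm:
  43 = 1*24 + 19, so a_0 = 1.
  24 = 1*19 + 5, so a_1 = 1.
  19 = 3*5 + 4, so a_2 = 3.
  5 = 1*4 + 1, so a_3 = 1.
  4 = 4*1 + 0, so a_4 = 4.
so x = [1; 1, 3, 1, 4].
Convergents (p_i = a_i*p_{i-1} + p_{i-2}, q_i = a_i*q_{i-1} + q_{i-2} with p_{-2}=0, p_{-1}=1, q_{-2}=1, q_{-1}=0), until the denominator exceeds 10:
  i=0: a_0=1, p_0 = 1*1 + 0 = 1, q_0 = 1*0 + 1 = 1.
  i=1: a_1=1, p_1 = 1*1 + 1 = 2, q_1 = 1*1 + 0 = 1.
  i=2: a_2=3, p_2 = 3*2 + 1 = 7, q_2 = 3*1 + 1 = 4.
  i=3: a_3=1, p_3 = 1*7 + 2 = 9, q_3 = 1*4 + 1 = 5.
  i=4: a_4=4, p_4 = 4*9 + 7 = 43, q_4 = 4*5 + 4 = 24.
q_4 = 24 > 10, so the last convergent with denominator <= 10 is p_3/q_3 = 9/5.
The closest fraction with denominator <= 10 is either p_3/q_3 or the intermediate fraction (k*p_3 + p_2)/(k*q_3 + q_2) with the largest k >= 1 whose denominator stays <= 10; these approach x as k grows, and every other convergent or intermediate fraction in range is farther away.
Largest k: floor((10 - q_2)/q_3) = floor((10 - 4)/5) = 1.
That gives (1*9 + 7)/(1*5 + 4) = 16/9.
Compare the errors: |x - 9/5| = |43*5 - 9*24|/(24*5) = 1/120, and |x - 16/9| = |43*9 - 16*24|/(24*9) = 3/216.
Cross-multiplying, 1*216 = 216 < 360 = 3*120, so 1/120 is smaller: the convergent 9/5 is closer to x than 16/9.

9/5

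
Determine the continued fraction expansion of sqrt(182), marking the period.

Write x_i = (sqrt(182) + m_i)/d_i with (m_0, d_0) = (0, 1). a_0 = floor(sqrt(182)) = 13, since 13^2 = 169 <= 182 < 196 = 14^2.
Iterate m_{i+1} = d_i*a_i - m_i, d_{i+1} = (182 - m_{i+1}^2)/d_i, a_{i+1} = floor((a_0 + m_{i+1})/d_{i+1}):
  m_1 = 1*13 - 0 = 13, d_1 = (182 - 13^2)/1 = 13/1 = 13, a_1 = floor((13 + 13)/13) = 2.
  m_2 = 13*2 - 13 = 13, d_2 = (182 - 13^2)/13 = 13/13 = 1, a_2 = floor((13 + 13)/1) = 26.
  m_3 = 1*26 - 13 = 13, d_3 = (182 - 13^2)/1 = 13/1 = 13: (m_3, d_3) = (m_1, d_1) = (13, 13), so from here the quotients repeat a_1, a_2; the period length is 2.
Hence the expansion of sqrt(182) is a_0 = 13 followed by the repeating block 2, 26 (period 2).

[13; (2, 26)]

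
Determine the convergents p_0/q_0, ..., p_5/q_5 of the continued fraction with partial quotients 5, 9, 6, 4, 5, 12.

5/1, 46/9, 281/55, 1170/229, 6131/1200, 74742/14629

Using the convergent recurrence p_i = a_i*p_{i-1} + p_{i-2}, q_i = a_i*q_{i-1} + q_{i-2} with p_{-2}=0, p_{-1}=1, q_{-2}=1, q_{-1}=0:
  i=0: a_0=5, p_0 = 5*1 + 0 = 5, q_0 = 5*0 + 1 = 1.
  i=1: a_1=9, p_1 = 9*5 + 1 = 46, q_1 = 9*1 + 0 = 9.
  i=2: a_2=6, p_2 = 6*46 + 5 = 281, q_2 = 6*9 + 1 = 55.
  i=3: a_3=4, p_3 = 4*281 + 46 = 1170, q_3 = 4*55 + 9 = 229.
  i=4: a_4=5, p_4 = 5*1170 + 281 = 6131, q_4 = 5*229 + 55 = 1200.
  i=5: a_5=12, p_5 = 12*6131 + 1170 = 74742, q_5 = 12*1200 + 229 = 14629.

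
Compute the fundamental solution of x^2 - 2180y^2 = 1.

First expand sqrt(2180) as a continued fraction. With x_i = (sqrt(2180) + m_i)/d_i and (m_0, d_0) = (0, 1): a_0 = floor(sqrt(2180)) = 46, since 46^2 = 2116 <= 2180 < 2209 = 47^2.
Iterate m_{i+1} = d_i*a_i - m_i, d_{i+1} = (2180 - m_{i+1}^2)/d_i, a_{i+1} = floor((a_0 + m_{i+1})/d_{i+1}):
  m_1 = 1*46 - 0 = 46, d_1 = (2180 - 46^2)/1 = 64/1 = 64, a_1 = floor((46 + 46)/64) = 1.
  m_2 = 64*1 - 46 = 18, d_2 = (2180 - 18^2)/64 = 1856/64 = 29, a_2 = floor((46 + 18)/29) = 2.
  m_3 = 29*2 - 18 = 40, d_3 = (2180 - 40^2)/29 = 580/29 = 20, a_3 = floor((46 + 40)/20) = 4.
  m_4 = 20*4 - 40 = 40, d_4 = (2180 - 40^2)/20 = 580/20 = 29, a_4 = floor((46 + 40)/29) = 2.
  m_5 = 29*2 - 40 = 18, d_5 = (2180 - 18^2)/29 = 1856/29 = 64, a_5 = floor((46 + 18)/64) = 1.
  m_6 = 64*1 - 18 = 46, d_6 = (2180 - 46^2)/64 = 64/64 = 1, a_6 = floor((46 + 46)/1) = 92.
  m_7 = 1*92 - 46 = 46, d_7 = (2180 - 46^2)/1 = 64/1 = 64: (m_7, d_7) = (m_1, d_1) = (46, 64), so from here the quotients repeat a_1, ..., a_6; the period length is 6.
So sqrt(2180) = [46; (1, 2, 4, 2, 1, 92)] with period length k = 6.
k is even, so the fundamental solution of x^2 - 2180y^2 = 1 is (p_{k-1}, q_{k-1}) = (p_5, q_5); compute convergents through index 5.
Convergents (p_i = a_i*p_{i-1} + p_{i-2}, q_i = a_i*q_{i-1} + q_{i-2} with p_{-2}=0, p_{-1}=1, q_{-2}=1, q_{-1}=0):
  i=0: a_0=46, p_0 = 46*1 + 0 = 46, q_0 = 46*0 + 1 = 1.
  i=1: a_1=1, p_1 = 1*46 + 1 = 47, q_1 = 1*1 + 0 = 1.
  i=2: a_2=2, p_2 = 2*47 + 46 = 140, q_2 = 2*1 + 1 = 3.
  i=3: a_3=4, p_3 = 4*140 + 47 = 607, q_3 = 4*3 + 1 = 13.
  i=4: a_4=2, p_4 = 2*607 + 140 = 1354, q_4 = 2*13 + 3 = 29.
  i=5: a_5=1, p_5 = 1*1354 + 607 = 1961, q_5 = 1*29 + 13 = 42.
Check: 1961^2 - 2180*42^2 = 3845521 - 3845520 = 1, so (x, y) = (1961, 42) solves the equation, and by the theorem it is the least positive solution.

(x, y) = (1961, 42)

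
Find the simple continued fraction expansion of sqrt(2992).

[54; (1, 2, 3, 11, 1, 5, 1, 11, 3, 2, 1, 108)]

Write x_i = (sqrt(2992) + m_i)/d_i with (m_0, d_0) = (0, 1). a_0 = floor(sqrt(2992)) = 54, since 54^2 = 2916 <= 2992 < 3025 = 55^2.
Iterate m_{i+1} = d_i*a_i - m_i, d_{i+1} = (2992 - m_{i+1}^2)/d_i, a_{i+1} = floor((a_0 + m_{i+1})/d_{i+1}):
  m_1 = 1*54 - 0 = 54, d_1 = (2992 - 54^2)/1 = 76/1 = 76, a_1 = floor((54 + 54)/76) = 1.
  m_2 = 76*1 - 54 = 22, d_2 = (2992 - 22^2)/76 = 2508/76 = 33, a_2 = floor((54 + 22)/33) = 2.
  m_3 = 33*2 - 22 = 44, d_3 = (2992 - 44^2)/33 = 1056/33 = 32, a_3 = floor((54 + 44)/32) = 3.
  m_4 = 32*3 - 44 = 52, d_4 = (2992 - 52^2)/32 = 288/32 = 9, a_4 = floor((54 + 52)/9) = 11.
  m_5 = 9*11 - 52 = 47, d_5 = (2992 - 47^2)/9 = 783/9 = 87, a_5 = floor((54 + 47)/87) = 1.
  m_6 = 87*1 - 47 = 40, d_6 = (2992 - 40^2)/87 = 1392/87 = 16, a_6 = floor((54 + 40)/16) = 5.
  m_7 = 16*5 - 40 = 40, d_7 = (2992 - 40^2)/16 = 1392/16 = 87, a_7 = floor((54 + 40)/87) = 1.
  m_8 = 87*1 - 40 = 47, d_8 = (2992 - 47^2)/87 = 783/87 = 9, a_8 = floor((54 + 47)/9) = 11.
  m_9 = 9*11 - 47 = 52, d_9 = (2992 - 52^2)/9 = 288/9 = 32, a_9 = floor((54 + 52)/32) = 3.
  m_10 = 32*3 - 52 = 44, d_10 = (2992 - 44^2)/32 = 1056/32 = 33, a_10 = floor((54 + 44)/33) = 2.
  m_11 = 33*2 - 44 = 22, d_11 = (2992 - 22^2)/33 = 2508/33 = 76, a_11 = floor((54 + 22)/76) = 1.
  m_12 = 76*1 - 22 = 54, d_12 = (2992 - 54^2)/76 = 76/76 = 1, a_12 = floor((54 + 54)/1) = 108.
  m_13 = 1*108 - 54 = 54, d_13 = (2992 - 54^2)/1 = 76/1 = 76: (m_13, d_13) = (m_1, d_1) = (54, 76), so from here the quotients repeat a_1, ..., a_12; the period length is 12.
Hence the expansion of sqrt(2992) is a_0 = 54 followed by the repeating block 1, 2, 3, 11, 1, 5, 1, 11, 3, 2, 1, 108 (period 12).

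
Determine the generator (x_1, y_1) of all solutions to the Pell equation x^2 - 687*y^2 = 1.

First expand sqrt(687) as a continued fraction. With x_i = (sqrt(687) + m_i)/d_i and (m_0, d_0) = (0, 1): a_0 = floor(sqrt(687)) = 26, since 26^2 = 676 <= 687 < 729 = 27^2.
Iterate m_{i+1} = d_i*a_i - m_i, d_{i+1} = (687 - m_{i+1}^2)/d_i, a_{i+1} = floor((a_0 + m_{i+1})/d_{i+1}):
  m_1 = 1*26 - 0 = 26, d_1 = (687 - 26^2)/1 = 11/1 = 11, a_1 = floor((26 + 26)/11) = 4.
  m_2 = 11*4 - 26 = 18, d_2 = (687 - 18^2)/11 = 363/11 = 33, a_2 = floor((26 + 18)/33) = 1.
  m_3 = 33*1 - 18 = 15, d_3 = (687 - 15^2)/33 = 462/33 = 14, a_3 = floor((26 + 15)/14) = 2.
  m_4 = 14*2 - 15 = 13, d_4 = (687 - 13^2)/14 = 518/14 = 37, a_4 = floor((26 + 13)/37) = 1.
  m_5 = 37*1 - 13 = 24, d_5 = (687 - 24^2)/37 = 111/37 = 3, a_5 = floor((26 + 24)/3) = 16.
  m_6 = 3*16 - 24 = 24, d_6 = (687 - 24^2)/3 = 111/3 = 37, a_6 = floor((26 + 24)/37) = 1.
  m_7 = 37*1 - 24 = 13, d_7 = (687 - 13^2)/37 = 518/37 = 14, a_7 = floor((26 + 13)/14) = 2.
  m_8 = 14*2 - 13 = 15, d_8 = (687 - 15^2)/14 = 462/14 = 33, a_8 = floor((26 + 15)/33) = 1.
  m_9 = 33*1 - 15 = 18, d_9 = (687 - 18^2)/33 = 363/33 = 11, a_9 = floor((26 + 18)/11) = 4.
  m_10 = 11*4 - 18 = 26, d_10 = (687 - 26^2)/11 = 11/11 = 1, a_10 = floor((26 + 26)/1) = 52.
  m_11 = 1*52 - 26 = 26, d_11 = (687 - 26^2)/1 = 11/1 = 11: (m_11, d_11) = (m_1, d_1) = (26, 11), so from here the quotients repeat a_1, ..., a_10; the period length is 10.
So sqrt(687) = [26; (4, 1, 2, 1, 16, 1, 2, 1, 4, 52)] with period length k = 10.
k is even, so the fundamental solution of x^2 - 687y^2 = 1 is (p_{k-1}, q_{k-1}) = (p_9, q_9); compute convergents through index 9.
Convergents (p_i = a_i*p_{i-1} + p_{i-2}, q_i = a_i*q_{i-1} + q_{i-2} with p_{-2}=0, p_{-1}=1, q_{-2}=1, q_{-1}=0):
  i=0: a_0=26, p_0 = 26*1 + 0 = 26, q_0 = 26*0 + 1 = 1.
  i=1: a_1=4, p_1 = 4*26 + 1 = 105, q_1 = 4*1 + 0 = 4.
  i=2: a_2=1, p_2 = 1*105 + 26 = 131, q_2 = 1*4 + 1 = 5.
  i=3: a_3=2, p_3 = 2*131 + 105 = 367, q_3 = 2*5 + 4 = 14.
  i=4: a_4=1, p_4 = 1*367 + 131 = 498, q_4 = 1*14 + 5 = 19.
  i=5: a_5=16, p_5 = 16*498 + 367 = 8335, q_5 = 16*19 + 14 = 318.
  i=6: a_6=1, p_6 = 1*8335 + 498 = 8833, q_6 = 1*318 + 19 = 337.
  i=7: a_7=2, p_7 = 2*8833 + 8335 = 26001, q_7 = 2*337 + 318 = 992.
  i=8: a_8=1, p_8 = 1*26001 + 8833 = 34834, q_8 = 1*992 + 337 = 1329.
  i=9: a_9=4, p_9 = 4*34834 + 26001 = 165337, q_9 = 4*1329 + 992 = 6308.
Check: 165337^2 - 687*6308^2 = 27336323569 - 27336323568 = 1, so (x, y) = (165337, 6308) solves the equation, and by the theorem it is the least positive solution.

(x, y) = (165337, 6308)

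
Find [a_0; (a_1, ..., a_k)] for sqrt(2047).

[45; (4, 9, 1, 4, 8, 45, 8, 4, 1, 9, 4, 90)]

Write x_i = (sqrt(2047) + m_i)/d_i with (m_0, d_0) = (0, 1). a_0 = floor(sqrt(2047)) = 45, since 45^2 = 2025 <= 2047 < 2116 = 46^2.
Iterate m_{i+1} = d_i*a_i - m_i, d_{i+1} = (2047 - m_{i+1}^2)/d_i, a_{i+1} = floor((a_0 + m_{i+1})/d_{i+1}):
  m_1 = 1*45 - 0 = 45, d_1 = (2047 - 45^2)/1 = 22/1 = 22, a_1 = floor((45 + 45)/22) = 4.
  m_2 = 22*4 - 45 = 43, d_2 = (2047 - 43^2)/22 = 198/22 = 9, a_2 = floor((45 + 43)/9) = 9.
  m_3 = 9*9 - 43 = 38, d_3 = (2047 - 38^2)/9 = 603/9 = 67, a_3 = floor((45 + 38)/67) = 1.
  m_4 = 67*1 - 38 = 29, d_4 = (2047 - 29^2)/67 = 1206/67 = 18, a_4 = floor((45 + 29)/18) = 4.
  m_5 = 18*4 - 29 = 43, d_5 = (2047 - 43^2)/18 = 198/18 = 11, a_5 = floor((45 + 43)/11) = 8.
  m_6 = 11*8 - 43 = 45, d_6 = (2047 - 45^2)/11 = 22/11 = 2, a_6 = floor((45 + 45)/2) = 45.
  m_7 = 2*45 - 45 = 45, d_7 = (2047 - 45^2)/2 = 22/2 = 11, a_7 = floor((45 + 45)/11) = 8.
  m_8 = 11*8 - 45 = 43, d_8 = (2047 - 43^2)/11 = 198/11 = 18, a_8 = floor((45 + 43)/18) = 4.
  m_9 = 18*4 - 43 = 29, d_9 = (2047 - 29^2)/18 = 1206/18 = 67, a_9 = floor((45 + 29)/67) = 1.
  m_10 = 67*1 - 29 = 38, d_10 = (2047 - 38^2)/67 = 603/67 = 9, a_10 = floor((45 + 38)/9) = 9.
  m_11 = 9*9 - 38 = 43, d_11 = (2047 - 43^2)/9 = 198/9 = 22, a_11 = floor((45 + 43)/22) = 4.
  m_12 = 22*4 - 43 = 45, d_12 = (2047 - 45^2)/22 = 22/22 = 1, a_12 = floor((45 + 45)/1) = 90.
  m_13 = 1*90 - 45 = 45, d_13 = (2047 - 45^2)/1 = 22/1 = 22: (m_13, d_13) = (m_1, d_1) = (45, 22), so from here the quotients repeat a_1, ..., a_12; the period length is 12.
Hence the expansion of sqrt(2047) is a_0 = 45 followed by the repeating block 4, 9, 1, 4, 8, 45, 8, 4, 1, 9, 4, 90 (period 12).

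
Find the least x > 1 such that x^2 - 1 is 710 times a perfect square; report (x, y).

First expand sqrt(710) as a continued fraction. With x_i = (sqrt(710) + m_i)/d_i and (m_0, d_0) = (0, 1): a_0 = floor(sqrt(710)) = 26, since 26^2 = 676 <= 710 < 729 = 27^2.
Iterate m_{i+1} = d_i*a_i - m_i, d_{i+1} = (710 - m_{i+1}^2)/d_i, a_{i+1} = floor((a_0 + m_{i+1})/d_{i+1}):
  m_1 = 1*26 - 0 = 26, d_1 = (710 - 26^2)/1 = 34/1 = 34, a_1 = floor((26 + 26)/34) = 1.
  m_2 = 34*1 - 26 = 8, d_2 = (710 - 8^2)/34 = 646/34 = 19, a_2 = floor((26 + 8)/19) = 1.
  m_3 = 19*1 - 8 = 11, d_3 = (710 - 11^2)/19 = 589/19 = 31, a_3 = floor((26 + 11)/31) = 1.
  m_4 = 31*1 - 11 = 20, d_4 = (710 - 20^2)/31 = 310/31 = 10, a_4 = floor((26 + 20)/10) = 4.
  m_5 = 10*4 - 20 = 20, d_5 = (710 - 20^2)/10 = 310/10 = 31, a_5 = floor((26 + 20)/31) = 1.
  m_6 = 31*1 - 20 = 11, d_6 = (710 - 11^2)/31 = 589/31 = 19, a_6 = floor((26 + 11)/19) = 1.
  m_7 = 19*1 - 11 = 8, d_7 = (710 - 8^2)/19 = 646/19 = 34, a_7 = floor((26 + 8)/34) = 1.
  m_8 = 34*1 - 8 = 26, d_8 = (710 - 26^2)/34 = 34/34 = 1, a_8 = floor((26 + 26)/1) = 52.
  m_9 = 1*52 - 26 = 26, d_9 = (710 - 26^2)/1 = 34/1 = 34: (m_9, d_9) = (m_1, d_1) = (26, 34), so from here the quotients repeat a_1, ..., a_8; the period length is 8.
So sqrt(710) = [26; (1, 1, 1, 4, 1, 1, 1, 52)] with period length k = 8.
k is even, so the fundamental solution of x^2 - 710y^2 = 1 is (p_{k-1}, q_{k-1}) = (p_7, q_7); compute convergents through index 7.
Convergents (p_i = a_i*p_{i-1} + p_{i-2}, q_i = a_i*q_{i-1} + q_{i-2} with p_{-2}=0, p_{-1}=1, q_{-2}=1, q_{-1}=0):
  i=0: a_0=26, p_0 = 26*1 + 0 = 26, q_0 = 26*0 + 1 = 1.
  i=1: a_1=1, p_1 = 1*26 + 1 = 27, q_1 = 1*1 + 0 = 1.
  i=2: a_2=1, p_2 = 1*27 + 26 = 53, q_2 = 1*1 + 1 = 2.
  i=3: a_3=1, p_3 = 1*53 + 27 = 80, q_3 = 1*2 + 1 = 3.
  i=4: a_4=4, p_4 = 4*80 + 53 = 373, q_4 = 4*3 + 2 = 14.
  i=5: a_5=1, p_5 = 1*373 + 80 = 453, q_5 = 1*14 + 3 = 17.
  i=6: a_6=1, p_6 = 1*453 + 373 = 826, q_6 = 1*17 + 14 = 31.
  i=7: a_7=1, p_7 = 1*826 + 453 = 1279, q_7 = 1*31 + 17 = 48.
Check: 1279^2 - 710*48^2 = 1635841 - 1635840 = 1, so (x, y) = (1279, 48) solves the equation, and by the theorem it is the least positive solution.

(x, y) = (1279, 48)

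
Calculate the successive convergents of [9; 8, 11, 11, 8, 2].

Using the convergent recurrence p_i = a_i*p_{i-1} + p_{i-2}, q_i = a_i*q_{i-1} + q_{i-2} with p_{-2}=0, p_{-1}=1, q_{-2}=1, q_{-1}=0:
  i=0: a_0=9, p_0 = 9*1 + 0 = 9, q_0 = 9*0 + 1 = 1.
  i=1: a_1=8, p_1 = 8*9 + 1 = 73, q_1 = 8*1 + 0 = 8.
  i=2: a_2=11, p_2 = 11*73 + 9 = 812, q_2 = 11*8 + 1 = 89.
  i=3: a_3=11, p_3 = 11*812 + 73 = 9005, q_3 = 11*89 + 8 = 987.
  i=4: a_4=8, p_4 = 8*9005 + 812 = 72852, q_4 = 8*987 + 89 = 7985.
  i=5: a_5=2, p_5 = 2*72852 + 9005 = 154709, q_5 = 2*7985 + 987 = 16957.

9/1, 73/8, 812/89, 9005/987, 72852/7985, 154709/16957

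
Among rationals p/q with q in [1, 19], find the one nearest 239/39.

Expand x = 239/39 as a continued fraction with the Euclidean algorithm:
  239 = 6*39 + 5, so a_0 = 6.
  39 = 7*5 + 4, so a_1 = 7.
  5 = 1*4 + 1, so a_2 = 1.
  4 = 4*1 + 0, so a_3 = 4.
so x = [6; 7, 1, 4].
Convergents (p_i = a_i*p_{i-1} + p_{i-2}, q_i = a_i*q_{i-1} + q_{i-2} with p_{-2}=0, p_{-1}=1, q_{-2}=1, q_{-1}=0), until the denominator exceeds 19:
  i=0: a_0=6, p_0 = 6*1 + 0 = 6, q_0 = 6*0 + 1 = 1.
  i=1: a_1=7, p_1 = 7*6 + 1 = 43, q_1 = 7*1 + 0 = 7.
  i=2: a_2=1, p_2 = 1*43 + 6 = 49, q_2 = 1*7 + 1 = 8.
  i=3: a_3=4, p_3 = 4*49 + 43 = 239, q_3 = 4*8 + 7 = 39.
q_3 = 39 > 19, so the last convergent with denominator <= 19 is p_2/q_2 = 49/8.
The closest fraction with denominator <= 19 is either p_2/q_2 or the intermediate fraction (k*p_2 + p_1)/(k*q_2 + q_1) with the largest k >= 1 whose denominator stays <= 19; these approach x as k grows, and every other convergent or intermediate fraction in range is farther away.
Largest k: floor((19 - q_1)/q_2) = floor((19 - 7)/8) = 1.
That gives (1*49 + 43)/(1*8 + 7) = 92/15.
Compare the errors: |x - 49/8| = |239*8 - 49*39|/(39*8) = 1/312, and |x - 92/15| = |239*15 - 92*39|/(39*15) = 3/585.
Cross-multiplying, 1*585 = 585 < 936 = 3*312, so 1/312 is smaller: the convergent 49/8 is closer to x than 92/15.

49/8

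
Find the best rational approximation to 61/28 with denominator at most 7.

Expand x = 61/28 as a continued fraction with the Euclidean algorithm:
  61 = 2*28 + 5, so a_0 = 2.
  28 = 5*5 + 3, so a_1 = 5.
  5 = 1*3 + 2, so a_2 = 1.
  3 = 1*2 + 1, so a_3 = 1.
  2 = 2*1 + 0, so a_4 = 2.
so x = [2; 5, 1, 1, 2].
Convergents (p_i = a_i*p_{i-1} + p_{i-2}, q_i = a_i*q_{i-1} + q_{i-2} with p_{-2}=0, p_{-1}=1, q_{-2}=1, q_{-1}=0), until the denominator exceeds 7:
  i=0: a_0=2, p_0 = 2*1 + 0 = 2, q_0 = 2*0 + 1 = 1.
  i=1: a_1=5, p_1 = 5*2 + 1 = 11, q_1 = 5*1 + 0 = 5.
  i=2: a_2=1, p_2 = 1*11 + 2 = 13, q_2 = 1*5 + 1 = 6.
  i=3: a_3=1, p_3 = 1*13 + 11 = 24, q_3 = 1*6 + 5 = 11.
q_3 = 11 > 7, so the last convergent with denominator <= 7 is p_2/q_2 = 13/6.
The closest fraction with denominator <= 7 is either p_2/q_2 or the intermediate fraction (k*p_2 + p_1)/(k*q_2 + q_1) with the largest k >= 1 whose denominator stays <= 7; these approach x as k grows, and every other convergent or intermediate fraction in range is farther away.
Largest k: floor((7 - q_1)/q_2) = floor((7 - 5)/6) = 0.
Since k = 0, no intermediate fraction beyond p_2/q_2 has denominator <= 7, so the convergent 13/6 is the closest (its error is |61*6 - 13*28|/(28*6) = 2/168).

13/6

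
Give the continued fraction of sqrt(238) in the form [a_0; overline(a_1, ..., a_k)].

Write x_i = (sqrt(238) + m_i)/d_i with (m_0, d_0) = (0, 1). a_0 = floor(sqrt(238)) = 15, since 15^2 = 225 <= 238 < 256 = 16^2.
Iterate m_{i+1} = d_i*a_i - m_i, d_{i+1} = (238 - m_{i+1}^2)/d_i, a_{i+1} = floor((a_0 + m_{i+1})/d_{i+1}):
  m_1 = 1*15 - 0 = 15, d_1 = (238 - 15^2)/1 = 13/1 = 13, a_1 = floor((15 + 15)/13) = 2.
  m_2 = 13*2 - 15 = 11, d_2 = (238 - 11^2)/13 = 117/13 = 9, a_2 = floor((15 + 11)/9) = 2.
  m_3 = 9*2 - 11 = 7, d_3 = (238 - 7^2)/9 = 189/9 = 21, a_3 = floor((15 + 7)/21) = 1.
  m_4 = 21*1 - 7 = 14, d_4 = (238 - 14^2)/21 = 42/21 = 2, a_4 = floor((15 + 14)/2) = 14.
  m_5 = 2*14 - 14 = 14, d_5 = (238 - 14^2)/2 = 42/2 = 21, a_5 = floor((15 + 14)/21) = 1.
  m_6 = 21*1 - 14 = 7, d_6 = (238 - 7^2)/21 = 189/21 = 9, a_6 = floor((15 + 7)/9) = 2.
  m_7 = 9*2 - 7 = 11, d_7 = (238 - 11^2)/9 = 117/9 = 13, a_7 = floor((15 + 11)/13) = 2.
  m_8 = 13*2 - 11 = 15, d_8 = (238 - 15^2)/13 = 13/13 = 1, a_8 = floor((15 + 15)/1) = 30.
  m_9 = 1*30 - 15 = 15, d_9 = (238 - 15^2)/1 = 13/1 = 13: (m_9, d_9) = (m_1, d_1) = (15, 13), so from here the quotients repeat a_1, ..., a_8; the period length is 8.
Hence the expansion of sqrt(238) is a_0 = 15 followed by the repeating block 2, 2, 1, 14, 1, 2, 2, 30 (period 8).

[15; overline(2, 2, 1, 14, 1, 2, 2, 30)]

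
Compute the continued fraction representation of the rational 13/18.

Run the Euclidean algorithm on 13 and 18; the successive quotients are the partial quotients a_0, a_1, ... (each step inverts the fractional part left over by the previous one):
  13 = 0*18 + 13, so a_0 = 0.
  18 = 1*13 + 5, so a_1 = 1.
  13 = 2*5 + 3, so a_2 = 2.
  5 = 1*3 + 2, so a_3 = 1.
  3 = 1*2 + 1, so a_4 = 1.
  2 = 2*1 + 0, so a_5 = 2.
The remainder reaches 0 after 6 divisions, so the expansion has 6 partial quotients, read off in order.

[0; 1, 2, 1, 1, 2]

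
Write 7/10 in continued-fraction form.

Run the Euclidean algorithm on 7 and 10; the successive quotients are the partial quotients a_0, a_1, ... (each step inverts the fractional part left over by the previous one):
  7 = 0*10 + 7, so a_0 = 0.
  10 = 1*7 + 3, so a_1 = 1.
  7 = 2*3 + 1, so a_2 = 2.
  3 = 3*1 + 0, so a_3 = 3.
The remainder reaches 0 after 4 divisions, so the expansion has 4 partial quotients, read off in order.

[0; 1, 2, 3]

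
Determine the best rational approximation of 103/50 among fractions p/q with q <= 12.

25/12

Expand x = 103/50 as a continued fraction with the Euclidean algorithm:
  103 = 2*50 + 3, so a_0 = 2.
  50 = 16*3 + 2, so a_1 = 16.
  3 = 1*2 + 1, so a_2 = 1.
  2 = 2*1 + 0, so a_3 = 2.
so x = [2; 16, 1, 2].
Convergents (p_i = a_i*p_{i-1} + p_{i-2}, q_i = a_i*q_{i-1} + q_{i-2} with p_{-2}=0, p_{-1}=1, q_{-2}=1, q_{-1}=0), until the denominator exceeds 12:
  i=0: a_0=2, p_0 = 2*1 + 0 = 2, q_0 = 2*0 + 1 = 1.
  i=1: a_1=16, p_1 = 16*2 + 1 = 33, q_1 = 16*1 + 0 = 16.
q_1 = 16 > 12, so the last convergent with denominator <= 12 is p_0/q_0 = 2/1.
The closest fraction with denominator <= 12 is either p_0/q_0 or the intermediate fraction (k*p_0 + p_{-1})/(k*q_0 + q_{-1}) with the largest k >= 1 whose denominator stays <= 12; these approach x as k grows, and every other convergent or intermediate fraction in range is farther away.
Largest k: floor((12 - q_{-1})/q_0) = floor((12 - 0)/1) = 12 (using the seeds p_{-1} = 1, q_{-1} = 0).
That gives (12*2 + 1)/(12*1 + 0) = 25/12.
Compare the errors: |x - 2/1| = |103*1 - 2*50|/(50*1) = 3/50, and |x - 25/12| = |103*12 - 25*50|/(50*12) = 14/600.
Cross-multiplying, 14*50 = 700 < 1800 = 3*600, so 14/600 is smaller: the intermediate fraction 25/12 is closer to x than 2/1.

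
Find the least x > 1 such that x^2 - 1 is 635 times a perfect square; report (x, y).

(x, y) = (126, 5)

First expand sqrt(635) as a continued fraction. With x_i = (sqrt(635) + m_i)/d_i and (m_0, d_0) = (0, 1): a_0 = floor(sqrt(635)) = 25, since 25^2 = 625 <= 635 < 676 = 26^2.
Iterate m_{i+1} = d_i*a_i - m_i, d_{i+1} = (635 - m_{i+1}^2)/d_i, a_{i+1} = floor((a_0 + m_{i+1})/d_{i+1}):
  m_1 = 1*25 - 0 = 25, d_1 = (635 - 25^2)/1 = 10/1 = 10, a_1 = floor((25 + 25)/10) = 5.
  m_2 = 10*5 - 25 = 25, d_2 = (635 - 25^2)/10 = 10/10 = 1, a_2 = floor((25 + 25)/1) = 50.
  m_3 = 1*50 - 25 = 25, d_3 = (635 - 25^2)/1 = 10/1 = 10: (m_3, d_3) = (m_1, d_1) = (25, 10), so from here the quotients repeat a_1, a_2; the period length is 2.
So sqrt(635) = [25; (5, 50)] with period length k = 2.
k is even, so the fundamental solution of x^2 - 635y^2 = 1 is (p_{k-1}, q_{k-1}) = (p_1, q_1); compute convergents through index 1.
Convergents (p_i = a_i*p_{i-1} + p_{i-2}, q_i = a_i*q_{i-1} + q_{i-2} with p_{-2}=0, p_{-1}=1, q_{-2}=1, q_{-1}=0):
  i=0: a_0=25, p_0 = 25*1 + 0 = 25, q_0 = 25*0 + 1 = 1.
  i=1: a_1=5, p_1 = 5*25 + 1 = 126, q_1 = 5*1 + 0 = 5.
Check: 126^2 - 635*5^2 = 15876 - 15875 = 1, so (x, y) = (126, 5) solves the equation, and by the theorem it is the least positive solution.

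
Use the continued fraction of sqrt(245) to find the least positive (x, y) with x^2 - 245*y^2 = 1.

(x, y) = (51841, 3312)

First expand sqrt(245) as a continued fraction. With x_i = (sqrt(245) + m_i)/d_i and (m_0, d_0) = (0, 1): a_0 = floor(sqrt(245)) = 15, since 15^2 = 225 <= 245 < 256 = 16^2.
Iterate m_{i+1} = d_i*a_i - m_i, d_{i+1} = (245 - m_{i+1}^2)/d_i, a_{i+1} = floor((a_0 + m_{i+1})/d_{i+1}):
  m_1 = 1*15 - 0 = 15, d_1 = (245 - 15^2)/1 = 20/1 = 20, a_1 = floor((15 + 15)/20) = 1.
  m_2 = 20*1 - 15 = 5, d_2 = (245 - 5^2)/20 = 220/20 = 11, a_2 = floor((15 + 5)/11) = 1.
  m_3 = 11*1 - 5 = 6, d_3 = (245 - 6^2)/11 = 209/11 = 19, a_3 = floor((15 + 6)/19) = 1.
  m_4 = 19*1 - 6 = 13, d_4 = (245 - 13^2)/19 = 76/19 = 4, a_4 = floor((15 + 13)/4) = 7.
  m_5 = 4*7 - 13 = 15, d_5 = (245 - 15^2)/4 = 20/4 = 5, a_5 = floor((15 + 15)/5) = 6.
  m_6 = 5*6 - 15 = 15, d_6 = (245 - 15^2)/5 = 20/5 = 4, a_6 = floor((15 + 15)/4) = 7.
  m_7 = 4*7 - 15 = 13, d_7 = (245 - 13^2)/4 = 76/4 = 19, a_7 = floor((15 + 13)/19) = 1.
  m_8 = 19*1 - 13 = 6, d_8 = (245 - 6^2)/19 = 209/19 = 11, a_8 = floor((15 + 6)/11) = 1.
  m_9 = 11*1 - 6 = 5, d_9 = (245 - 5^2)/11 = 220/11 = 20, a_9 = floor((15 + 5)/20) = 1.
  m_10 = 20*1 - 5 = 15, d_10 = (245 - 15^2)/20 = 20/20 = 1, a_10 = floor((15 + 15)/1) = 30.
  m_11 = 1*30 - 15 = 15, d_11 = (245 - 15^2)/1 = 20/1 = 20: (m_11, d_11) = (m_1, d_1) = (15, 20), so from here the quotients repeat a_1, ..., a_10; the period length is 10.
So sqrt(245) = [15; (1, 1, 1, 7, 6, 7, 1, 1, 1, 30)] with period length k = 10.
k is even, so the fundamental solution of x^2 - 245y^2 = 1 is (p_{k-1}, q_{k-1}) = (p_9, q_9); compute convergents through index 9.
Convergents (p_i = a_i*p_{i-1} + p_{i-2}, q_i = a_i*q_{i-1} + q_{i-2} with p_{-2}=0, p_{-1}=1, q_{-2}=1, q_{-1}=0):
  i=0: a_0=15, p_0 = 15*1 + 0 = 15, q_0 = 15*0 + 1 = 1.
  i=1: a_1=1, p_1 = 1*15 + 1 = 16, q_1 = 1*1 + 0 = 1.
  i=2: a_2=1, p_2 = 1*16 + 15 = 31, q_2 = 1*1 + 1 = 2.
  i=3: a_3=1, p_3 = 1*31 + 16 = 47, q_3 = 1*2 + 1 = 3.
  i=4: a_4=7, p_4 = 7*47 + 31 = 360, q_4 = 7*3 + 2 = 23.
  i=5: a_5=6, p_5 = 6*360 + 47 = 2207, q_5 = 6*23 + 3 = 141.
  i=6: a_6=7, p_6 = 7*2207 + 360 = 15809, q_6 = 7*141 + 23 = 1010.
  i=7: a_7=1, p_7 = 1*15809 + 2207 = 18016, q_7 = 1*1010 + 141 = 1151.
  i=8: a_8=1, p_8 = 1*18016 + 15809 = 33825, q_8 = 1*1151 + 1010 = 2161.
  i=9: a_9=1, p_9 = 1*33825 + 18016 = 51841, q_9 = 1*2161 + 1151 = 3312.
Check: 51841^2 - 245*3312^2 = 2687489281 - 2687489280 = 1, so (x, y) = (51841, 3312) solves the equation, and by the theorem it is the least positive solution.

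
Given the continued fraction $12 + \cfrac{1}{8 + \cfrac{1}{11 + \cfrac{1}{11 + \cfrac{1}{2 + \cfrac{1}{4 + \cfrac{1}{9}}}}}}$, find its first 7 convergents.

12/1, 97/8, 1079/89, 11966/987, 25011/2063, 112010/9239, 1033101/85214

Using the convergent recurrence p_i = a_i*p_{i-1} + p_{i-2}, q_i = a_i*q_{i-1} + q_{i-2} with p_{-2}=0, p_{-1}=1, q_{-2}=1, q_{-1}=0:
  i=0: a_0=12, p_0 = 12*1 + 0 = 12, q_0 = 12*0 + 1 = 1.
  i=1: a_1=8, p_1 = 8*12 + 1 = 97, q_1 = 8*1 + 0 = 8.
  i=2: a_2=11, p_2 = 11*97 + 12 = 1079, q_2 = 11*8 + 1 = 89.
  i=3: a_3=11, p_3 = 11*1079 + 97 = 11966, q_3 = 11*89 + 8 = 987.
  i=4: a_4=2, p_4 = 2*11966 + 1079 = 25011, q_4 = 2*987 + 89 = 2063.
  i=5: a_5=4, p_5 = 4*25011 + 11966 = 112010, q_5 = 4*2063 + 987 = 9239.
  i=6: a_6=9, p_6 = 9*112010 + 25011 = 1033101, q_6 = 9*9239 + 2063 = 85214.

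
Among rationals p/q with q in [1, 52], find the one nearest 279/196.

Expand x = 279/196 as a continued fraction with the Euclidean algorithm:
  279 = 1*196 + 83, so a_0 = 1.
  196 = 2*83 + 30, so a_1 = 2.
  83 = 2*30 + 23, so a_2 = 2.
  30 = 1*23 + 7, so a_3 = 1.
  23 = 3*7 + 2, so a_4 = 3.
  7 = 3*2 + 1, so a_5 = 3.
  2 = 2*1 + 0, so a_6 = 2.
so x = [1; 2, 2, 1, 3, 3, 2].
Convergents (p_i = a_i*p_{i-1} + p_{i-2}, q_i = a_i*q_{i-1} + q_{i-2} with p_{-2}=0, p_{-1}=1, q_{-2}=1, q_{-1}=0), until the denominator exceeds 52:
  i=0: a_0=1, p_0 = 1*1 + 0 = 1, q_0 = 1*0 + 1 = 1.
  i=1: a_1=2, p_1 = 2*1 + 1 = 3, q_1 = 2*1 + 0 = 2.
  i=2: a_2=2, p_2 = 2*3 + 1 = 7, q_2 = 2*2 + 1 = 5.
  i=3: a_3=1, p_3 = 1*7 + 3 = 10, q_3 = 1*5 + 2 = 7.
  i=4: a_4=3, p_4 = 3*10 + 7 = 37, q_4 = 3*7 + 5 = 26.
  i=5: a_5=3, p_5 = 3*37 + 10 = 121, q_5 = 3*26 + 7 = 85.
q_5 = 85 > 52, so the last convergent with denominator <= 52 is p_4/q_4 = 37/26.
The closest fraction with denominator <= 52 is either p_4/q_4 or the intermediate fraction (k*p_4 + p_3)/(k*q_4 + q_3) with the largest k >= 1 whose denominator stays <= 52; these approach x as k grows, and every other convergent or intermediate fraction in range is farther away.
Largest k: floor((52 - q_3)/q_4) = floor((52 - 7)/26) = 1.
That gives (1*37 + 10)/(1*26 + 7) = 47/33.
Compare the errors: |x - 37/26| = |279*26 - 37*196|/(196*26) = 2/5096, and |x - 47/33| = |279*33 - 47*196|/(196*33) = 5/6468.
Cross-multiplying, 2*6468 = 12936 < 25480 = 5*5096, so 2/5096 is smaller: the convergent 37/26 is closer to x than 47/33.

37/26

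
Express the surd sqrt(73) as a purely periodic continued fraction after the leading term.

[8; (1, 1, 5, 5, 1, 1, 16)]

Write x_i = (sqrt(73) + m_i)/d_i with (m_0, d_0) = (0, 1). a_0 = floor(sqrt(73)) = 8, since 8^2 = 64 <= 73 < 81 = 9^2.
Iterate m_{i+1} = d_i*a_i - m_i, d_{i+1} = (73 - m_{i+1}^2)/d_i, a_{i+1} = floor((a_0 + m_{i+1})/d_{i+1}):
  m_1 = 1*8 - 0 = 8, d_1 = (73 - 8^2)/1 = 9/1 = 9, a_1 = floor((8 + 8)/9) = 1.
  m_2 = 9*1 - 8 = 1, d_2 = (73 - 1^2)/9 = 72/9 = 8, a_2 = floor((8 + 1)/8) = 1.
  m_3 = 8*1 - 1 = 7, d_3 = (73 - 7^2)/8 = 24/8 = 3, a_3 = floor((8 + 7)/3) = 5.
  m_4 = 3*5 - 7 = 8, d_4 = (73 - 8^2)/3 = 9/3 = 3, a_4 = floor((8 + 8)/3) = 5.
  m_5 = 3*5 - 8 = 7, d_5 = (73 - 7^2)/3 = 24/3 = 8, a_5 = floor((8 + 7)/8) = 1.
  m_6 = 8*1 - 7 = 1, d_6 = (73 - 1^2)/8 = 72/8 = 9, a_6 = floor((8 + 1)/9) = 1.
  m_7 = 9*1 - 1 = 8, d_7 = (73 - 8^2)/9 = 9/9 = 1, a_7 = floor((8 + 8)/1) = 16.
  m_8 = 1*16 - 8 = 8, d_8 = (73 - 8^2)/1 = 9/1 = 9: (m_8, d_8) = (m_1, d_1) = (8, 9), so from here the quotients repeat a_1, ..., a_7; the period length is 7.
Hence the expansion of sqrt(73) is a_0 = 8 followed by the repeating block 1, 1, 5, 5, 1, 1, 16 (period 7).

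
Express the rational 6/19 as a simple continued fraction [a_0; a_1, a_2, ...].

Run the Euclidean algorithm on 6 and 19; the successive quotients are the partial quotients a_0, a_1, ... (each step inverts the fractional part left over by the previous one):
  6 = 0*19 + 6, so a_0 = 0.
  19 = 3*6 + 1, so a_1 = 3.
  6 = 6*1 + 0, so a_2 = 6.
The remainder reaches 0 after 3 divisions, so the expansion has 3 partial quotients, read off in order.

[0; 3, 6]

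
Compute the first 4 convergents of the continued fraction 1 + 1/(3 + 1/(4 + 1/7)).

1/1, 4/3, 17/13, 123/94

Using the convergent recurrence p_i = a_i*p_{i-1} + p_{i-2}, q_i = a_i*q_{i-1} + q_{i-2} with p_{-2}=0, p_{-1}=1, q_{-2}=1, q_{-1}=0:
  i=0: a_0=1, p_0 = 1*1 + 0 = 1, q_0 = 1*0 + 1 = 1.
  i=1: a_1=3, p_1 = 3*1 + 1 = 4, q_1 = 3*1 + 0 = 3.
  i=2: a_2=4, p_2 = 4*4 + 1 = 17, q_2 = 4*3 + 1 = 13.
  i=3: a_3=7, p_3 = 7*17 + 4 = 123, q_3 = 7*13 + 3 = 94.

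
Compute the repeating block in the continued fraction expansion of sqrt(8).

[2; (1, 4)]

Write x_i = (sqrt(8) + m_i)/d_i with (m_0, d_0) = (0, 1). a_0 = floor(sqrt(8)) = 2, since 2^2 = 4 <= 8 < 9 = 3^2.
Iterate m_{i+1} = d_i*a_i - m_i, d_{i+1} = (8 - m_{i+1}^2)/d_i, a_{i+1} = floor((a_0 + m_{i+1})/d_{i+1}):
  m_1 = 1*2 - 0 = 2, d_1 = (8 - 2^2)/1 = 4/1 = 4, a_1 = floor((2 + 2)/4) = 1.
  m_2 = 4*1 - 2 = 2, d_2 = (8 - 2^2)/4 = 4/4 = 1, a_2 = floor((2 + 2)/1) = 4.
  m_3 = 1*4 - 2 = 2, d_3 = (8 - 2^2)/1 = 4/1 = 4: (m_3, d_3) = (m_1, d_1) = (2, 4), so from here the quotients repeat a_1, a_2; the period length is 2.
Hence the expansion of sqrt(8) is a_0 = 2 followed by the repeating block 1, 4 (period 2).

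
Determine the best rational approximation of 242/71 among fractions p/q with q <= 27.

Expand x = 242/71 as a continued fraction with the Euclidean algorithm:
  242 = 3*71 + 29, so a_0 = 3.
  71 = 2*29 + 13, so a_1 = 2.
  29 = 2*13 + 3, so a_2 = 2.
  13 = 4*3 + 1, so a_3 = 4.
  3 = 3*1 + 0, so a_4 = 3.
so x = [3; 2, 2, 4, 3].
Convergents (p_i = a_i*p_{i-1} + p_{i-2}, q_i = a_i*q_{i-1} + q_{i-2} with p_{-2}=0, p_{-1}=1, q_{-2}=1, q_{-1}=0), until the denominator exceeds 27:
  i=0: a_0=3, p_0 = 3*1 + 0 = 3, q_0 = 3*0 + 1 = 1.
  i=1: a_1=2, p_1 = 2*3 + 1 = 7, q_1 = 2*1 + 0 = 2.
  i=2: a_2=2, p_2 = 2*7 + 3 = 17, q_2 = 2*2 + 1 = 5.
  i=3: a_3=4, p_3 = 4*17 + 7 = 75, q_3 = 4*5 + 2 = 22.
  i=4: a_4=3, p_4 = 3*75 + 17 = 242, q_4 = 3*22 + 5 = 71.
q_4 = 71 > 27, so the last convergent with denominator <= 27 is p_3/q_3 = 75/22.
The closest fraction with denominator <= 27 is either p_3/q_3 or the intermediate fraction (k*p_3 + p_2)/(k*q_3 + q_2) with the largest k >= 1 whose denominator stays <= 27; these approach x as k grows, and every other convergent or intermediate fraction in range is farther away.
Largest k: floor((27 - q_2)/q_3) = floor((27 - 5)/22) = 1.
That gives (1*75 + 17)/(1*22 + 5) = 92/27.
Compare the errors: |x - 75/22| = |242*22 - 75*71|/(71*22) = 1/1562, and |x - 92/27| = |242*27 - 92*71|/(71*27) = 2/1917.
Cross-multiplying, 1*1917 = 1917 < 3124 = 2*1562, so 1/1562 is smaller: the convergent 75/22 is closer to x than 92/27.

75/22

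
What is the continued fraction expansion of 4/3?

Run the Euclidean algorithm on 4 and 3; the successive quotients are the partial quotients a_0, a_1, ... (each step inverts the fractional part left over by the previous one):
  4 = 1*3 + 1, so a_0 = 1.
  3 = 3*1 + 0, so a_1 = 3.
The remainder reaches 0 after 2 divisions, so the expansion has 2 partial quotients, read off in order.

[1; 3]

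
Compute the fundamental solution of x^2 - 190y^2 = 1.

First expand sqrt(190) as a continued fraction. With x_i = (sqrt(190) + m_i)/d_i and (m_0, d_0) = (0, 1): a_0 = floor(sqrt(190)) = 13, since 13^2 = 169 <= 190 < 196 = 14^2.
Iterate m_{i+1} = d_i*a_i - m_i, d_{i+1} = (190 - m_{i+1}^2)/d_i, a_{i+1} = floor((a_0 + m_{i+1})/d_{i+1}):
  m_1 = 1*13 - 0 = 13, d_1 = (190 - 13^2)/1 = 21/1 = 21, a_1 = floor((13 + 13)/21) = 1.
  m_2 = 21*1 - 13 = 8, d_2 = (190 - 8^2)/21 = 126/21 = 6, a_2 = floor((13 + 8)/6) = 3.
  m_3 = 6*3 - 8 = 10, d_3 = (190 - 10^2)/6 = 90/6 = 15, a_3 = floor((13 + 10)/15) = 1.
  m_4 = 15*1 - 10 = 5, d_4 = (190 - 5^2)/15 = 165/15 = 11, a_4 = floor((13 + 5)/11) = 1.
  m_5 = 11*1 - 5 = 6, d_5 = (190 - 6^2)/11 = 154/11 = 14, a_5 = floor((13 + 6)/14) = 1.
  m_6 = 14*1 - 6 = 8, d_6 = (190 - 8^2)/14 = 126/14 = 9, a_6 = floor((13 + 8)/9) = 2.
  m_7 = 9*2 - 8 = 10, d_7 = (190 - 10^2)/9 = 90/9 = 10, a_7 = floor((13 + 10)/10) = 2.
  m_8 = 10*2 - 10 = 10, d_8 = (190 - 10^2)/10 = 90/10 = 9, a_8 = floor((13 + 10)/9) = 2.
  m_9 = 9*2 - 10 = 8, d_9 = (190 - 8^2)/9 = 126/9 = 14, a_9 = floor((13 + 8)/14) = 1.
  m_10 = 14*1 - 8 = 6, d_10 = (190 - 6^2)/14 = 154/14 = 11, a_10 = floor((13 + 6)/11) = 1.
  m_11 = 11*1 - 6 = 5, d_11 = (190 - 5^2)/11 = 165/11 = 15, a_11 = floor((13 + 5)/15) = 1.
  m_12 = 15*1 - 5 = 10, d_12 = (190 - 10^2)/15 = 90/15 = 6, a_12 = floor((13 + 10)/6) = 3.
  m_13 = 6*3 - 10 = 8, d_13 = (190 - 8^2)/6 = 126/6 = 21, a_13 = floor((13 + 8)/21) = 1.
  m_14 = 21*1 - 8 = 13, d_14 = (190 - 13^2)/21 = 21/21 = 1, a_14 = floor((13 + 13)/1) = 26.
  m_15 = 1*26 - 13 = 13, d_15 = (190 - 13^2)/1 = 21/1 = 21: (m_15, d_15) = (m_1, d_1) = (13, 21), so from here the quotients repeat a_1, ..., a_14; the period length is 14.
So sqrt(190) = [13; (1, 3, 1, 1, 1, 2, 2, 2, 1, 1, 1, 3, 1, 26)] with period length k = 14.
k is even, so the fundamental solution of x^2 - 190y^2 = 1 is (p_{k-1}, q_{k-1}) = (p_13, q_13); compute convergents through index 13.
Convergents (p_i = a_i*p_{i-1} + p_{i-2}, q_i = a_i*q_{i-1} + q_{i-2} with p_{-2}=0, p_{-1}=1, q_{-2}=1, q_{-1}=0):
  i=0: a_0=13, p_0 = 13*1 + 0 = 13, q_0 = 13*0 + 1 = 1.
  i=1: a_1=1, p_1 = 1*13 + 1 = 14, q_1 = 1*1 + 0 = 1.
  i=2: a_2=3, p_2 = 3*14 + 13 = 55, q_2 = 3*1 + 1 = 4.
  i=3: a_3=1, p_3 = 1*55 + 14 = 69, q_3 = 1*4 + 1 = 5.
  i=4: a_4=1, p_4 = 1*69 + 55 = 124, q_4 = 1*5 + 4 = 9.
  i=5: a_5=1, p_5 = 1*124 + 69 = 193, q_5 = 1*9 + 5 = 14.
  i=6: a_6=2, p_6 = 2*193 + 124 = 510, q_6 = 2*14 + 9 = 37.
  i=7: a_7=2, p_7 = 2*510 + 193 = 1213, q_7 = 2*37 + 14 = 88.
  i=8: a_8=2, p_8 = 2*1213 + 510 = 2936, q_8 = 2*88 + 37 = 213.
  i=9: a_9=1, p_9 = 1*2936 + 1213 = 4149, q_9 = 1*213 + 88 = 301.
  i=10: a_10=1, p_10 = 1*4149 + 2936 = 7085, q_10 = 1*301 + 213 = 514.
  i=11: a_11=1, p_11 = 1*7085 + 4149 = 11234, q_11 = 1*514 + 301 = 815.
  i=12: a_12=3, p_12 = 3*11234 + 7085 = 40787, q_12 = 3*815 + 514 = 2959.
  i=13: a_13=1, p_13 = 1*40787 + 11234 = 52021, q_13 = 1*2959 + 815 = 3774.
Check: 52021^2 - 190*3774^2 = 2706184441 - 2706184440 = 1, so (x, y) = (52021, 3774) solves the equation, and by the theorem it is the least positive solution.

(x, y) = (52021, 3774)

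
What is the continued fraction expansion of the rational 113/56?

[2; 56]

Run the Euclidean algorithm on 113 and 56; the successive quotients are the partial quotients a_0, a_1, ... (each step inverts the fractional part left over by the previous one):
  113 = 2*56 + 1, so a_0 = 2.
  56 = 56*1 + 0, so a_1 = 56.
The remainder reaches 0 after 2 divisions, so the expansion has 2 partial quotients, read off in order.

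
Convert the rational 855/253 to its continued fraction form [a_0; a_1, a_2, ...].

Run the Euclidean algorithm on 855 and 253; the successive quotients are the partial quotients a_0, a_1, ... (each step inverts the fractional part left over by the previous one):
  855 = 3*253 + 96, so a_0 = 3.
  253 = 2*96 + 61, so a_1 = 2.
  96 = 1*61 + 35, so a_2 = 1.
  61 = 1*35 + 26, so a_3 = 1.
  35 = 1*26 + 9, so a_4 = 1.
  26 = 2*9 + 8, so a_5 = 2.
  9 = 1*8 + 1, so a_6 = 1.
  8 = 8*1 + 0, so a_7 = 8.
The remainder reaches 0 after 8 divisions, so the expansion has 8 partial quotients, read off in order.

[3; 2, 1, 1, 1, 2, 1, 8]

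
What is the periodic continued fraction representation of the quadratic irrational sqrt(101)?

[10; (20)]

Write x_i = (sqrt(101) + m_i)/d_i with (m_0, d_0) = (0, 1). a_0 = floor(sqrt(101)) = 10, since 10^2 = 100 <= 101 < 121 = 11^2.
Iterate m_{i+1} = d_i*a_i - m_i, d_{i+1} = (101 - m_{i+1}^2)/d_i, a_{i+1} = floor((a_0 + m_{i+1})/d_{i+1}):
  m_1 = 1*10 - 0 = 10, d_1 = (101 - 10^2)/1 = 1/1 = 1, a_1 = floor((10 + 10)/1) = 20.
  m_2 = 1*20 - 10 = 10, d_2 = (101 - 10^2)/1 = 1/1 = 1: (m_2, d_2) = (m_1, d_1) = (10, 1), so from here the quotient a_1 repeats; the period length is 1.
Hence the expansion of sqrt(101) is a_0 = 10 followed by the repeating block 20 (period 1).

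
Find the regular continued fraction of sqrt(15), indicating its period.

[3; (1, 6)]

Write x_i = (sqrt(15) + m_i)/d_i with (m_0, d_0) = (0, 1). a_0 = floor(sqrt(15)) = 3, since 3^2 = 9 <= 15 < 16 = 4^2.
Iterate m_{i+1} = d_i*a_i - m_i, d_{i+1} = (15 - m_{i+1}^2)/d_i, a_{i+1} = floor((a_0 + m_{i+1})/d_{i+1}):
  m_1 = 1*3 - 0 = 3, d_1 = (15 - 3^2)/1 = 6/1 = 6, a_1 = floor((3 + 3)/6) = 1.
  m_2 = 6*1 - 3 = 3, d_2 = (15 - 3^2)/6 = 6/6 = 1, a_2 = floor((3 + 3)/1) = 6.
  m_3 = 1*6 - 3 = 3, d_3 = (15 - 3^2)/1 = 6/1 = 6: (m_3, d_3) = (m_1, d_1) = (3, 6), so from here the quotients repeat a_1, a_2; the period length is 2.
Hence the expansion of sqrt(15) is a_0 = 3 followed by the repeating block 1, 6 (period 2).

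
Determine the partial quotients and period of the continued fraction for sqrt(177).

[13; (3, 3, 2, 8, 2, 3, 3, 26)]

Write x_i = (sqrt(177) + m_i)/d_i with (m_0, d_0) = (0, 1). a_0 = floor(sqrt(177)) = 13, since 13^2 = 169 <= 177 < 196 = 14^2.
Iterate m_{i+1} = d_i*a_i - m_i, d_{i+1} = (177 - m_{i+1}^2)/d_i, a_{i+1} = floor((a_0 + m_{i+1})/d_{i+1}):
  m_1 = 1*13 - 0 = 13, d_1 = (177 - 13^2)/1 = 8/1 = 8, a_1 = floor((13 + 13)/8) = 3.
  m_2 = 8*3 - 13 = 11, d_2 = (177 - 11^2)/8 = 56/8 = 7, a_2 = floor((13 + 11)/7) = 3.
  m_3 = 7*3 - 11 = 10, d_3 = (177 - 10^2)/7 = 77/7 = 11, a_3 = floor((13 + 10)/11) = 2.
  m_4 = 11*2 - 10 = 12, d_4 = (177 - 12^2)/11 = 33/11 = 3, a_4 = floor((13 + 12)/3) = 8.
  m_5 = 3*8 - 12 = 12, d_5 = (177 - 12^2)/3 = 33/3 = 11, a_5 = floor((13 + 12)/11) = 2.
  m_6 = 11*2 - 12 = 10, d_6 = (177 - 10^2)/11 = 77/11 = 7, a_6 = floor((13 + 10)/7) = 3.
  m_7 = 7*3 - 10 = 11, d_7 = (177 - 11^2)/7 = 56/7 = 8, a_7 = floor((13 + 11)/8) = 3.
  m_8 = 8*3 - 11 = 13, d_8 = (177 - 13^2)/8 = 8/8 = 1, a_8 = floor((13 + 13)/1) = 26.
  m_9 = 1*26 - 13 = 13, d_9 = (177 - 13^2)/1 = 8/1 = 8: (m_9, d_9) = (m_1, d_1) = (13, 8), so from here the quotients repeat a_1, ..., a_8; the period length is 8.
Hence the expansion of sqrt(177) is a_0 = 13 followed by the repeating block 3, 3, 2, 8, 2, 3, 3, 26 (period 8).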